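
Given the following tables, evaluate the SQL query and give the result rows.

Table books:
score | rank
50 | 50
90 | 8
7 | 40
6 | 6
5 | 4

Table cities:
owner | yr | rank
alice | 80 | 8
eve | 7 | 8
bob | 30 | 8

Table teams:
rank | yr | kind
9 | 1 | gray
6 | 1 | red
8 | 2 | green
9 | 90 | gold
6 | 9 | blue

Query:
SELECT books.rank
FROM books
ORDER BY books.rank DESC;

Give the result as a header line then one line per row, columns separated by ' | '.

After SELECT (5 rows):
books.rank
50
8
40
6
4
After ORDER BY (5 rows):
books.rank
50
40
8
6
4

== RESULT ==
books.rank
50
40
8
6
4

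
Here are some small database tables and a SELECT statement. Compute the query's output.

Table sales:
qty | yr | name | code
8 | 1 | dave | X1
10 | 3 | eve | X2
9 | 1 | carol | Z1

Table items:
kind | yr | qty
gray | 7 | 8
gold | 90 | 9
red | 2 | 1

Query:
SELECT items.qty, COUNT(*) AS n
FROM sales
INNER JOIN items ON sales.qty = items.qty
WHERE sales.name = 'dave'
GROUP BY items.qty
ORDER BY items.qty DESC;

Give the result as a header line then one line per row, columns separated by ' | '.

== RESULT ==
items.qty | n
8 | 1

Derivation:
After JOIN items (2 rows):
sales.qty | sales.yr | sales.name | sales.code | items.kind | items.yr | items.qty
8 | 1 | dave | X1 | gray | 7 | 8
9 | 1 | carol | Z1 | gold | 90 | 9
After WHERE (1 rows):
sales.qty | sales.yr | sales.name | sales.code | items.kind | items.yr | items.qty
8 | 1 | dave | X1 | gray | 7 | 8
After GROUP BY (1 rows):
items.qty | n
8 | 1
After ORDER BY (1 rows):
items.qty | n
8 | 1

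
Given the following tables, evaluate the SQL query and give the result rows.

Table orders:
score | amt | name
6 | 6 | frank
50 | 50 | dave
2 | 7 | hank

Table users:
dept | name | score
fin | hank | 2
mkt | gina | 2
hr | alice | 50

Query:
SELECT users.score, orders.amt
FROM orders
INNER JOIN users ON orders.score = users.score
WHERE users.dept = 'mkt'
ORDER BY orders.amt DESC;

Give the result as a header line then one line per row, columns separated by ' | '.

== RESULT ==
users.score | orders.amt
2 | 7

Derivation:
After JOIN users (3 rows):
orders.score | orders.amt | orders.name | users.dept | users.name | users.score
50 | 50 | dave | hr | alice | 50
2 | 7 | hank | fin | hank | 2
2 | 7 | hank | mkt | gina | 2
After WHERE (1 rows):
orders.score | orders.amt | orders.name | users.dept | users.name | users.score
2 | 7 | hank | mkt | gina | 2
After SELECT (1 rows):
users.score | orders.amt
2 | 7
After ORDER BY (1 rows):
users.score | orders.amt
2 | 7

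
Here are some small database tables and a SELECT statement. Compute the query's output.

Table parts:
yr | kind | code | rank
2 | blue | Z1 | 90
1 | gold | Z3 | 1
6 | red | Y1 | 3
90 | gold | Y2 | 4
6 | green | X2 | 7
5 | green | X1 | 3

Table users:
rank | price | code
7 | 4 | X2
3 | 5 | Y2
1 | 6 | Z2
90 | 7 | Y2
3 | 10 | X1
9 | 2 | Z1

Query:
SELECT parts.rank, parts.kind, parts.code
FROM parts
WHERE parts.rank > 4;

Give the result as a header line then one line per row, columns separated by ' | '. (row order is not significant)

After WHERE (2 rows):
parts.yr | parts.kind | parts.code | parts.rank
2 | blue | Z1 | 90
6 | green | X2 | 7
After SELECT (2 rows):
parts.rank | parts.kind | parts.code
90 | blue | Z1
7 | green | X2

== RESULT ==
parts.rank | parts.kind | parts.code
90 | blue | Z1
7 | green | X2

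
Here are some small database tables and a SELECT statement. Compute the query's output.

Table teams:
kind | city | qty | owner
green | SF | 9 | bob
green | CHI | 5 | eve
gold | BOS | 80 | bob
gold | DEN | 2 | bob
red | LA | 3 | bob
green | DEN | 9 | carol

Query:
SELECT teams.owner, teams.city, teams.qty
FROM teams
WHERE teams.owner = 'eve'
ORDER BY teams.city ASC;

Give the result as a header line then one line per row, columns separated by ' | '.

After WHERE (1 rows):
teams.kind | teams.city | teams.qty | teams.owner
green | CHI | 5 | eve
After SELECT (1 rows):
teams.owner | teams.city | teams.qty
eve | CHI | 5
After ORDER BY (1 rows):
teams.owner | teams.city | teams.qty
eve | CHI | 5

== RESULT ==
teams.owner | teams.city | teams.qty
eve | CHI | 5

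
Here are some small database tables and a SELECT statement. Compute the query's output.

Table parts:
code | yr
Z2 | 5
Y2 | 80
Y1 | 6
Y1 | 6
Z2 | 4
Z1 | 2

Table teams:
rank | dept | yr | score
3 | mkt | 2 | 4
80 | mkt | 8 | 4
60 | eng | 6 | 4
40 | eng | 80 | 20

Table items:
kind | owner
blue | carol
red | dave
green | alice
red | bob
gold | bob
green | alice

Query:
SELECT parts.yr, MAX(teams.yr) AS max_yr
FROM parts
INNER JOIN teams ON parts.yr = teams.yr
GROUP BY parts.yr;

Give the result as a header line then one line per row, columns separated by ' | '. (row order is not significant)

After JOIN teams (4 rows):
parts.code | parts.yr | teams.rank | teams.dept | teams.yr | teams.score
Y2 | 80 | 40 | eng | 80 | 20
Y1 | 6 | 60 | eng | 6 | 4
Y1 | 6 | 60 | eng | 6 | 4
Z1 | 2 | 3 | mkt | 2 | 4
After GROUP BY (3 rows):
parts.yr | max_yr
80 | 80
6 | 6
2 | 2

== RESULT ==
parts.yr | max_yr
80 | 80
6 | 6
2 | 2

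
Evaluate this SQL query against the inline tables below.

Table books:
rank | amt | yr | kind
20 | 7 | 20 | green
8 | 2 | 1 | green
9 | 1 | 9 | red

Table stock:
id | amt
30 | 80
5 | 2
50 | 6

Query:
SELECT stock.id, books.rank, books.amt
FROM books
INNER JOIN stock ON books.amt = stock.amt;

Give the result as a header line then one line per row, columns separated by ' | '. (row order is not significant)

== RESULT ==
stock.id | books.rank | books.amt
5 | 8 | 2

Derivation:
After JOIN stock (1 rows):
books.rank | books.amt | books.yr | books.kind | stock.id | stock.amt
8 | 2 | 1 | green | 5 | 2
After SELECT (1 rows):
stock.id | books.rank | books.amt
5 | 8 | 2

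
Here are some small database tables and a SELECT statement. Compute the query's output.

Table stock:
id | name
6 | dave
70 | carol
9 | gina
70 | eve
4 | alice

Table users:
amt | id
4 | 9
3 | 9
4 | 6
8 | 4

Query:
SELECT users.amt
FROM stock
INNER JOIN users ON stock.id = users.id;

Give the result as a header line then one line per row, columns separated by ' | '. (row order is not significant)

== RESULT ==
users.amt
4
4
3
8

Derivation:
After JOIN users (4 rows):
stock.id | stock.name | users.amt | users.id
6 | dave | 4 | 6
9 | gina | 4 | 9
9 | gina | 3 | 9
4 | alice | 8 | 4
After SELECT (4 rows):
users.amt
4
4
3
8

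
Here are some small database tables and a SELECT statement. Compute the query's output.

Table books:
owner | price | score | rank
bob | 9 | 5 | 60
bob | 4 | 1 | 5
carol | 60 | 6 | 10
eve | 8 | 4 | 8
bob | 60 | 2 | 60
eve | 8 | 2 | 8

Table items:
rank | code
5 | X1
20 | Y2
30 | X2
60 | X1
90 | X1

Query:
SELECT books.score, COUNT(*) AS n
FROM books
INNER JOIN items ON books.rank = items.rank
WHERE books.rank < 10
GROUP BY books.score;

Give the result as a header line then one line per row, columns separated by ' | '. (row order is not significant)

== RESULT ==
books.score | n
1 | 1

Derivation:
After JOIN items (3 rows):
books.owner | books.price | books.score | books.rank | items.rank | items.code
bob | 9 | 5 | 60 | 60 | X1
bob | 4 | 1 | 5 | 5 | X1
bob | 60 | 2 | 60 | 60 | X1
After WHERE (1 rows):
books.owner | books.price | books.score | books.rank | items.rank | items.code
bob | 4 | 1 | 5 | 5 | X1
After GROUP BY (1 rows):
books.score | n
1 | 1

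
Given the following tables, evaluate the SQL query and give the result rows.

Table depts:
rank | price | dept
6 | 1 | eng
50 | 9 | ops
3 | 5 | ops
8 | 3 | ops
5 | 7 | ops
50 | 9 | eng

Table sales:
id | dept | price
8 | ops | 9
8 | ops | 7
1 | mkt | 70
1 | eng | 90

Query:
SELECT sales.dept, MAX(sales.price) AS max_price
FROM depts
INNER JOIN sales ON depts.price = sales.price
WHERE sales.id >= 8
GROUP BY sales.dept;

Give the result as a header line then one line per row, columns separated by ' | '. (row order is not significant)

After JOIN sales (3 rows):
depts.rank | depts.price | depts.dept | sales.id | sales.dept | sales.price
50 | 9 | ops | 8 | ops | 9
5 | 7 | ops | 8 | ops | 7
50 | 9 | eng | 8 | ops | 9
After WHERE (3 rows):
depts.rank | depts.price | depts.dept | sales.id | sales.dept | sales.price
50 | 9 | ops | 8 | ops | 9
5 | 7 | ops | 8 | ops | 7
50 | 9 | eng | 8 | ops | 9
After GROUP BY (1 rows):
sales.dept | max_price
ops | 9

== RESULT ==
sales.dept | max_price
ops | 9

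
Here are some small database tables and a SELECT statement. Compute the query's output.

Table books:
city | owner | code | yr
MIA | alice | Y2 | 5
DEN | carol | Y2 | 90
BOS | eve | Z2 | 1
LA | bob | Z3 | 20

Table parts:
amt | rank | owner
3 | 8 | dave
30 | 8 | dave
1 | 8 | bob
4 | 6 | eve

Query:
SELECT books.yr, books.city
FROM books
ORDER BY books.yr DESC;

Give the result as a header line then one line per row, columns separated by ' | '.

== RESULT ==
books.yr | books.city
90 | DEN
20 | LA
5 | MIA
1 | BOS

Derivation:
After SELECT (4 rows):
books.yr | books.city
5 | MIA
90 | DEN
1 | BOS
20 | LA
After ORDER BY (4 rows):
books.yr | books.city
90 | DEN
20 | LA
5 | MIA
1 | BOS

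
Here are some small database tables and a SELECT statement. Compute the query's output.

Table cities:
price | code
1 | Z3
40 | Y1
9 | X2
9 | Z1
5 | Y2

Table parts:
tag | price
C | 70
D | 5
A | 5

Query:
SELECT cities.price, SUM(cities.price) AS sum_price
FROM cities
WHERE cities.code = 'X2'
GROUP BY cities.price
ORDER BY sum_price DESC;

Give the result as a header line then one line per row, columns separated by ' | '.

== RESULT ==
cities.price | sum_price
9 | 9

Derivation:
After WHERE (1 rows):
cities.price | cities.code
9 | X2
After GROUP BY (1 rows):
cities.price | sum_price
9 | 9
After ORDER BY (1 rows):
cities.price | sum_price
9 | 9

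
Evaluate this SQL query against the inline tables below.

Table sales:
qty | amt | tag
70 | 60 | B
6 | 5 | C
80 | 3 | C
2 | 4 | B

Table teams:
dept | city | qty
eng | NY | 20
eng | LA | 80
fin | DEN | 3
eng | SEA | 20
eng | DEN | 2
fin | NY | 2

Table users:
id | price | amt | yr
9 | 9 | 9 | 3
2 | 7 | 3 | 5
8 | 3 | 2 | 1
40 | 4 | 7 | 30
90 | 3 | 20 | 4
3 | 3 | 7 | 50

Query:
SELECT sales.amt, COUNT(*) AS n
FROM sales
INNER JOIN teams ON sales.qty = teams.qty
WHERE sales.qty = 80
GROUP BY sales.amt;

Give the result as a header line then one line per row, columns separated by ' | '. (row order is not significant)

== RESULT ==
sales.amt | n
3 | 1

Derivation:
After JOIN teams (3 rows):
sales.qty | sales.amt | sales.tag | teams.dept | teams.city | teams.qty
80 | 3 | C | eng | LA | 80
2 | 4 | B | eng | DEN | 2
2 | 4 | B | fin | NY | 2
After WHERE (1 rows):
sales.qty | sales.amt | sales.tag | teams.dept | teams.city | teams.qty
80 | 3 | C | eng | LA | 80
After GROUP BY (1 rows):
sales.amt | n
3 | 1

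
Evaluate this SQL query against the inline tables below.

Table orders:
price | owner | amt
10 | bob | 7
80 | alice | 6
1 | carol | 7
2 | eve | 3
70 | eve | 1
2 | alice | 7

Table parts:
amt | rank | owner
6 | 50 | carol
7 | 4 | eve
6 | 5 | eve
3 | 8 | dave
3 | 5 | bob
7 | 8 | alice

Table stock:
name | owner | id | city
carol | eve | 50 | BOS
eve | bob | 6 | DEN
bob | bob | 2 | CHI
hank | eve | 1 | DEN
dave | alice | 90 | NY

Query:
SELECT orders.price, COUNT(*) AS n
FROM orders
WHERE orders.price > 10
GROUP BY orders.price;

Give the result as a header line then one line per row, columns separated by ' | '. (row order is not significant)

After WHERE (2 rows):
orders.price | orders.owner | orders.amt
80 | alice | 6
70 | eve | 1
After GROUP BY (2 rows):
orders.price | n
80 | 1
70 | 1

== RESULT ==
orders.price | n
80 | 1
70 | 1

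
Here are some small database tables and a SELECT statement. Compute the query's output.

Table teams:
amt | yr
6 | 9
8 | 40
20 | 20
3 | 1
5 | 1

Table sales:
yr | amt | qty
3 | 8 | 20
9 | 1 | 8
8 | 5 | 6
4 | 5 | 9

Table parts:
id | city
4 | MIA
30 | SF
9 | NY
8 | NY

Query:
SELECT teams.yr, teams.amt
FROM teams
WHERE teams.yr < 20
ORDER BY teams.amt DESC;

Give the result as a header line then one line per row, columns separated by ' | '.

After WHERE (3 rows):
teams.amt | teams.yr
6 | 9
3 | 1
5 | 1
After SELECT (3 rows):
teams.yr | teams.amt
9 | 6
1 | 3
1 | 5
After ORDER BY (3 rows):
teams.yr | teams.amt
9 | 6
1 | 5
1 | 3

== RESULT ==
teams.yr | teams.amt
9 | 6
1 | 5
1 | 3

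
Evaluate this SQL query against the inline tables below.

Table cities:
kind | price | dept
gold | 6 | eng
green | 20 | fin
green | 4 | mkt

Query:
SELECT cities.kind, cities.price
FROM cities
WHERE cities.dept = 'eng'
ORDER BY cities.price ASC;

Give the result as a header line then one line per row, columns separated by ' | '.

== RESULT ==
cities.kind | cities.price
gold | 6

Derivation:
After WHERE (1 rows):
cities.kind | cities.price | cities.dept
gold | 6 | eng
After SELECT (1 rows):
cities.kind | cities.price
gold | 6
After ORDER BY (1 rows):
cities.kind | cities.price
gold | 6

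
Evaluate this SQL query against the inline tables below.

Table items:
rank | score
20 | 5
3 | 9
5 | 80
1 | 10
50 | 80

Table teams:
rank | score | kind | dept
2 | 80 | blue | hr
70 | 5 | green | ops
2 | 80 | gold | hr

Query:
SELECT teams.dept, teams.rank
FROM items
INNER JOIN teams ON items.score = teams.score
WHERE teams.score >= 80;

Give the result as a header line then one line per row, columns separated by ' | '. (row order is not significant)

== RESULT ==
teams.dept | teams.rank
hr | 2
hr | 2
hr | 2
hr | 2

Derivation:
After JOIN teams (5 rows):
items.rank | items.score | teams.rank | teams.score | teams.kind | teams.dept
20 | 5 | 70 | 5 | green | ops
5 | 80 | 2 | 80 | blue | hr
5 | 80 | 2 | 80 | gold | hr
50 | 80 | 2 | 80 | blue | hr
50 | 80 | 2 | 80 | gold | hr
After WHERE (4 rows):
items.rank | items.score | teams.rank | teams.score | teams.kind | teams.dept
5 | 80 | 2 | 80 | blue | hr
5 | 80 | 2 | 80 | gold | hr
50 | 80 | 2 | 80 | blue | hr
50 | 80 | 2 | 80 | gold | hr
After SELECT (4 rows):
teams.dept | teams.rank
hr | 2
hr | 2
hr | 2
hr | 2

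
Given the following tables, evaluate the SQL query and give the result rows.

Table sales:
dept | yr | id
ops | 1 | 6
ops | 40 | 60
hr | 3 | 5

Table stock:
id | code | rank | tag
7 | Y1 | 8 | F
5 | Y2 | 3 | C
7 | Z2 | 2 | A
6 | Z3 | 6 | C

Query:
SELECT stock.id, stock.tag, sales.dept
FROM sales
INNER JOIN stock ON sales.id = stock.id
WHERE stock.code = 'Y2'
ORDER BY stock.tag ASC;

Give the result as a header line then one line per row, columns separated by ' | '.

== RESULT ==
stock.id | stock.tag | sales.dept
5 | C | hr

Derivation:
After JOIN stock (2 rows):
sales.dept | sales.yr | sales.id | stock.id | stock.code | stock.rank | stock.tag
ops | 1 | 6 | 6 | Z3 | 6 | C
hr | 3 | 5 | 5 | Y2 | 3 | C
After WHERE (1 rows):
sales.dept | sales.yr | sales.id | stock.id | stock.code | stock.rank | stock.tag
hr | 3 | 5 | 5 | Y2 | 3 | C
After SELECT (1 rows):
stock.id | stock.tag | sales.dept
5 | C | hr
After ORDER BY (1 rows):
stock.id | stock.tag | sales.dept
5 | C | hr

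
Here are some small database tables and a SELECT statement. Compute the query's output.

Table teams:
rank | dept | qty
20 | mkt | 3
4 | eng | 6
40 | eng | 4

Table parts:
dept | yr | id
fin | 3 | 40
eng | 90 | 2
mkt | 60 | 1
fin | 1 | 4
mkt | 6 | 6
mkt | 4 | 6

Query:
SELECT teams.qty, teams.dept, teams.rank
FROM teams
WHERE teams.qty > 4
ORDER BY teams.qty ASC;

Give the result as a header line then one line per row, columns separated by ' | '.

== RESULT ==
teams.qty | teams.dept | teams.rank
6 | eng | 4

Derivation:
After WHERE (1 rows):
teams.rank | teams.dept | teams.qty
4 | eng | 6
After SELECT (1 rows):
teams.qty | teams.dept | teams.rank
6 | eng | 4
After ORDER BY (1 rows):
teams.qty | teams.dept | teams.rank
6 | eng | 4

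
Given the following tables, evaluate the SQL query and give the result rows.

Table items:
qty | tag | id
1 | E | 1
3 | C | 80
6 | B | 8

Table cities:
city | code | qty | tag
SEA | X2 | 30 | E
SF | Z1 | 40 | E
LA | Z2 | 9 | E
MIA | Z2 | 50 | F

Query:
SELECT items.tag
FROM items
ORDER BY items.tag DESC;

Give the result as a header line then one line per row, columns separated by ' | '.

After SELECT (3 rows):
items.tag
E
C
B
After ORDER BY (3 rows):
items.tag
E
C
B

== RESULT ==
items.tag
E
C
B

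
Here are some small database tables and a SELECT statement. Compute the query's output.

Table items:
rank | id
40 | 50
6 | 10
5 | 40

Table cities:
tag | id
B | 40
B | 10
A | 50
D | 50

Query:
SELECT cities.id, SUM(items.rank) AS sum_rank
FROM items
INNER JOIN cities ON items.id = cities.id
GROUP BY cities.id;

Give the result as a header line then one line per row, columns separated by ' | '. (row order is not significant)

== RESULT ==
cities.id | sum_rank
50 | 80
10 | 6
40 | 5

Derivation:
After JOIN cities (4 rows):
items.rank | items.id | cities.tag | cities.id
40 | 50 | A | 50
40 | 50 | D | 50
6 | 10 | B | 10
5 | 40 | B | 40
After GROUP BY (3 rows):
cities.id | sum_rank
50 | 80
10 | 6
40 | 5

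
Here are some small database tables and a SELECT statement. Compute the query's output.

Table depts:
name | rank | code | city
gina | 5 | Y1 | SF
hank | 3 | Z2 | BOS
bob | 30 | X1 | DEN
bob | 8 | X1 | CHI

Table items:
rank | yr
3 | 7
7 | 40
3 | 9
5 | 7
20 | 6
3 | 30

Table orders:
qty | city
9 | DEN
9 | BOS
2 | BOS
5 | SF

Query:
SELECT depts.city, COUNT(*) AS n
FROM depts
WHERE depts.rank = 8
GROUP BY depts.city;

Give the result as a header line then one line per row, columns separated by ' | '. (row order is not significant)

== RESULT ==
depts.city | n
CHI | 1

Derivation:
After WHERE (1 rows):
depts.name | depts.rank | depts.code | depts.city
bob | 8 | X1 | CHI
After GROUP BY (1 rows):
depts.city | n
CHI | 1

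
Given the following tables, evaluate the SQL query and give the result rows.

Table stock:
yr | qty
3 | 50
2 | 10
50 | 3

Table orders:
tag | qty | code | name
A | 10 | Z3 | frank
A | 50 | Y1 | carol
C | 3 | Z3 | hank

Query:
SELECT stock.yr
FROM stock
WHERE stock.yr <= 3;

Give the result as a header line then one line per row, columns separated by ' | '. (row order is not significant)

== RESULT ==
stock.yr
3
2

Derivation:
After WHERE (2 rows):
stock.yr | stock.qty
3 | 50
2 | 10
After SELECT (2 rows):
stock.yr
3
2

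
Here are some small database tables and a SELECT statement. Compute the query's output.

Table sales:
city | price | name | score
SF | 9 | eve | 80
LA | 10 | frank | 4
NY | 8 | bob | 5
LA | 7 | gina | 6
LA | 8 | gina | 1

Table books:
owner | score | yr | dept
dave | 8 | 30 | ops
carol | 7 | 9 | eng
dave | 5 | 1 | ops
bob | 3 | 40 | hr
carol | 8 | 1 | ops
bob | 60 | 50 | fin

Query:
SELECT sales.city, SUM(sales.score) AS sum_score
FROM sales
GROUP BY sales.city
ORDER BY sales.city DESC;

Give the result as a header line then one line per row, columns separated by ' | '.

== RESULT ==
sales.city | sum_score
SF | 80
NY | 5
LA | 11

Derivation:
After GROUP BY (3 rows):
sales.city | sum_score
SF | 80
LA | 11
NY | 5
After ORDER BY (3 rows):
sales.city | sum_score
SF | 80
NY | 5
LA | 11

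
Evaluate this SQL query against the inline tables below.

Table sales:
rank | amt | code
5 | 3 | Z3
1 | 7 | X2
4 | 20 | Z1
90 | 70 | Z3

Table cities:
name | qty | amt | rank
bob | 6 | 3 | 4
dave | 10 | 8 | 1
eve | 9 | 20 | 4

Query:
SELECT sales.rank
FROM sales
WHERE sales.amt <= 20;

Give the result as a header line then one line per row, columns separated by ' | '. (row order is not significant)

== RESULT ==
sales.rank
5
1
4

Derivation:
After WHERE (3 rows):
sales.rank | sales.amt | sales.code
5 | 3 | Z3
1 | 7 | X2
4 | 20 | Z1
After SELECT (3 rows):
sales.rank
5
1
4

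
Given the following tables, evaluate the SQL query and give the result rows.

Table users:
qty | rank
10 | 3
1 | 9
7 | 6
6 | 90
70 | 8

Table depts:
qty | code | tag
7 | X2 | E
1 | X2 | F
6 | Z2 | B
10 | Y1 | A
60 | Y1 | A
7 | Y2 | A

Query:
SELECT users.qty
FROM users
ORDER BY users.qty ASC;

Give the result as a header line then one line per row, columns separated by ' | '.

== RESULT ==
users.qty
1
6
7
10
70

Derivation:
After SELECT (5 rows):
users.qty
10
1
7
6
70
After ORDER BY (5 rows):
users.qty
1
6
7
10
70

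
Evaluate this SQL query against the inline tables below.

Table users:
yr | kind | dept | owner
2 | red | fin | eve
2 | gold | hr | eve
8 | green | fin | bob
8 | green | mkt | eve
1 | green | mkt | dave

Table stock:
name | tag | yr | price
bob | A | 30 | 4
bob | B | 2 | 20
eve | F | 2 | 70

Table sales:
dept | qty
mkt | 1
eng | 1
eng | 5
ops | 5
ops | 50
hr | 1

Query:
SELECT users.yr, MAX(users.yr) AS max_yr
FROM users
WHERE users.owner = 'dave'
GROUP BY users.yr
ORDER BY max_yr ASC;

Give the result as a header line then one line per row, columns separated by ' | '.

After WHERE (1 rows):
users.yr | users.kind | users.dept | users.owner
1 | green | mkt | dave
After GROUP BY (1 rows):
users.yr | max_yr
1 | 1
After ORDER BY (1 rows):
users.yr | max_yr
1 | 1

== RESULT ==
users.yr | max_yr
1 | 1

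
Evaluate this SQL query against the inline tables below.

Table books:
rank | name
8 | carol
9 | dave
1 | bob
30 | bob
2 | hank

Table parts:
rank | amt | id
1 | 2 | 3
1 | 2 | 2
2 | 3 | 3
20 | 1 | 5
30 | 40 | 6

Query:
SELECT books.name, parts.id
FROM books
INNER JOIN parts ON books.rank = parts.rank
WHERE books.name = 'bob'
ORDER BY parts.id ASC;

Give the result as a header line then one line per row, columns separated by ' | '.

After JOIN parts (4 rows):
books.rank | books.name | parts.rank | parts.amt | parts.id
1 | bob | 1 | 2 | 3
1 | bob | 1 | 2 | 2
30 | bob | 30 | 40 | 6
2 | hank | 2 | 3 | 3
After WHERE (3 rows):
books.rank | books.name | parts.rank | parts.amt | parts.id
1 | bob | 1 | 2 | 3
1 | bob | 1 | 2 | 2
30 | bob | 30 | 40 | 6
After SELECT (3 rows):
books.name | parts.id
bob | 3
bob | 2
bob | 6
After ORDER BY (3 rows):
books.name | parts.id
bob | 2
bob | 3
bob | 6

== RESULT ==
books.name | parts.id
bob | 2
bob | 3
bob | 6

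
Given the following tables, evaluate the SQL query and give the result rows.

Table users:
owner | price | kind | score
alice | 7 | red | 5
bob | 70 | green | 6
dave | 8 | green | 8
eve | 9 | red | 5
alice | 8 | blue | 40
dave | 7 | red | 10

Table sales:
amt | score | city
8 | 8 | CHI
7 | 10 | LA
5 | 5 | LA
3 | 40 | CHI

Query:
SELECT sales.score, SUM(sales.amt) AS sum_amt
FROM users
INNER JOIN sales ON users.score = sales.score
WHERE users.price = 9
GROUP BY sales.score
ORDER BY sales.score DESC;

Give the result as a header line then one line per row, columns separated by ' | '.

After JOIN sales (5 rows):
users.owner | users.price | users.kind | users.score | sales.amt | sales.score | sales.city
alice | 7 | red | 5 | 5 | 5 | LA
dave | 8 | green | 8 | 8 | 8 | CHI
eve | 9 | red | 5 | 5 | 5 | LA
alice | 8 | blue | 40 | 3 | 40 | CHI
dave | 7 | red | 10 | 7 | 10 | LA
After WHERE (1 rows):
users.owner | users.price | users.kind | users.score | sales.amt | sales.score | sales.city
eve | 9 | red | 5 | 5 | 5 | LA
After GROUP BY (1 rows):
sales.score | sum_amt
5 | 5
After ORDER BY (1 rows):
sales.score | sum_amt
5 | 5

== RESULT ==
sales.score | sum_amt
5 | 5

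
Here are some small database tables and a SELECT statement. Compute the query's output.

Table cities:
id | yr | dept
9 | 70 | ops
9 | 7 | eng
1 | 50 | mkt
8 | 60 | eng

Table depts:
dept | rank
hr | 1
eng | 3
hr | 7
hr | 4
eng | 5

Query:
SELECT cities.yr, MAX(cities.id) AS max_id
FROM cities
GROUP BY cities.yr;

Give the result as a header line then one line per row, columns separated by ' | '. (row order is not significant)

After GROUP BY (4 rows):
cities.yr | max_id
70 | 9
7 | 9
50 | 1
60 | 8

== RESULT ==
cities.yr | max_id
70 | 9
7 | 9
50 | 1
60 | 8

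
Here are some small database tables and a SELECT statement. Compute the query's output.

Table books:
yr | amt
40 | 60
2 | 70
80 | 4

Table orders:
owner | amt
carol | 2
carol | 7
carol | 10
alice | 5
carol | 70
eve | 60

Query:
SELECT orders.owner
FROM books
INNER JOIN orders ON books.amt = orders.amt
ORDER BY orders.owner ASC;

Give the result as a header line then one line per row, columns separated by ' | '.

== RESULT ==
orders.owner
carol
eve

Derivation:
After JOIN orders (2 rows):
books.yr | books.amt | orders.owner | orders.amt
40 | 60 | eve | 60
2 | 70 | carol | 70
After SELECT (2 rows):
orders.owner
eve
carol
After ORDER BY (2 rows):
orders.owner
carol
eve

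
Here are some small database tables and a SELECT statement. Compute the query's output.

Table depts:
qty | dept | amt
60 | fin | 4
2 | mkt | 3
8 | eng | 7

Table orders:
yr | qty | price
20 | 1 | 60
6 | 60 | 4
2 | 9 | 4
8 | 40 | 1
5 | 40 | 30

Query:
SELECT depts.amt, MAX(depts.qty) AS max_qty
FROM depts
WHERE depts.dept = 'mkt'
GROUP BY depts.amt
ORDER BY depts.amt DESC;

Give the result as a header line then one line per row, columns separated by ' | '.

After WHERE (1 rows):
depts.qty | depts.dept | depts.amt
2 | mkt | 3
After GROUP BY (1 rows):
depts.amt | max_qty
3 | 2
After ORDER BY (1 rows):
depts.amt | max_qty
3 | 2

== RESULT ==
depts.amt | max_qty
3 | 2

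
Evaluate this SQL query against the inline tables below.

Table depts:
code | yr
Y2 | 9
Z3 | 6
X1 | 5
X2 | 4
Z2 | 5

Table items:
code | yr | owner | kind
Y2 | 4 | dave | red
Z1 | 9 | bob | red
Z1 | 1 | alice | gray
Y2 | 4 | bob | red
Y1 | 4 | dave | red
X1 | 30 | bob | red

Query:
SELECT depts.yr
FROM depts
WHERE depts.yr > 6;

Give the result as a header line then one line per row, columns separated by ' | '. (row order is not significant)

== RESULT ==
depts.yr
9

Derivation:
After WHERE (1 rows):
depts.code | depts.yr
Y2 | 9
After SELECT (1 rows):
depts.yr
9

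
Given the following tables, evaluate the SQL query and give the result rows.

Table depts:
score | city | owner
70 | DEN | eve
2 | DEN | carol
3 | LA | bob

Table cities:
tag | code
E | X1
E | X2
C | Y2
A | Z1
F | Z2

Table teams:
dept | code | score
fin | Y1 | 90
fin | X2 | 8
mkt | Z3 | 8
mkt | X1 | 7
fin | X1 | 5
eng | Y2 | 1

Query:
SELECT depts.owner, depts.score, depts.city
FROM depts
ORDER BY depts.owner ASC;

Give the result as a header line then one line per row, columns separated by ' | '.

After SELECT (3 rows):
depts.owner | depts.score | depts.city
eve | 70 | DEN
carol | 2 | DEN
bob | 3 | LA
After ORDER BY (3 rows):
depts.owner | depts.score | depts.city
bob | 3 | LA
carol | 2 | DEN
eve | 70 | DEN

== RESULT ==
depts.owner | depts.score | depts.city
bob | 3 | LA
carol | 2 | DEN
eve | 70 | DEN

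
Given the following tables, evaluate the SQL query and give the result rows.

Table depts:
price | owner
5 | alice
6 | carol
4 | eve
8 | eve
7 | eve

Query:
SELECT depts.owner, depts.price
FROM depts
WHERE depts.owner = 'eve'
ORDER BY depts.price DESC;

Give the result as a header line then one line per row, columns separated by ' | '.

After WHERE (3 rows):
depts.price | depts.owner
4 | eve
8 | eve
7 | eve
After SELECT (3 rows):
depts.owner | depts.price
eve | 4
eve | 8
eve | 7
After ORDER BY (3 rows):
depts.owner | depts.price
eve | 8
eve | 7
eve | 4

== RESULT ==
depts.owner | depts.price
eve | 8
eve | 7
eve | 4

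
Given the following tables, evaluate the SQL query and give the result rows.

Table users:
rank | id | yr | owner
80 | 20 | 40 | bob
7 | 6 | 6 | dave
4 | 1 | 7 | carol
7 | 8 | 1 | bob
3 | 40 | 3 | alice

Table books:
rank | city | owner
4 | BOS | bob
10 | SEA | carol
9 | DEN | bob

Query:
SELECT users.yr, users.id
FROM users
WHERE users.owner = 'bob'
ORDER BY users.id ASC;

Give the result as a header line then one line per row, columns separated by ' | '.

After WHERE (2 rows):
users.rank | users.id | users.yr | users.owner
80 | 20 | 40 | bob
7 | 8 | 1 | bob
After SELECT (2 rows):
users.yr | users.id
40 | 20
1 | 8
After ORDER BY (2 rows):
users.yr | users.id
1 | 8
40 | 20

== RESULT ==
users.yr | users.id
1 | 8
40 | 20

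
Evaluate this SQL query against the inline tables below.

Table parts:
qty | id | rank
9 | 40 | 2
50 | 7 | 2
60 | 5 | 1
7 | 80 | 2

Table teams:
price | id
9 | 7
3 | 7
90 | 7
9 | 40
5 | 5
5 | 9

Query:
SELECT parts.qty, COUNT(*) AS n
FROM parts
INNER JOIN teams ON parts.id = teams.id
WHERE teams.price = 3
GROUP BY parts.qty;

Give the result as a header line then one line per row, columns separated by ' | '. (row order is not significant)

== RESULT ==
parts.qty | n
50 | 1

Derivation:
After JOIN teams (5 rows):
parts.qty | parts.id | parts.rank | teams.price | teams.id
9 | 40 | 2 | 9 | 40
50 | 7 | 2 | 9 | 7
50 | 7 | 2 | 3 | 7
50 | 7 | 2 | 90 | 7
60 | 5 | 1 | 5 | 5
After WHERE (1 rows):
parts.qty | parts.id | parts.rank | teams.price | teams.id
50 | 7 | 2 | 3 | 7
After GROUP BY (1 rows):
parts.qty | n
50 | 1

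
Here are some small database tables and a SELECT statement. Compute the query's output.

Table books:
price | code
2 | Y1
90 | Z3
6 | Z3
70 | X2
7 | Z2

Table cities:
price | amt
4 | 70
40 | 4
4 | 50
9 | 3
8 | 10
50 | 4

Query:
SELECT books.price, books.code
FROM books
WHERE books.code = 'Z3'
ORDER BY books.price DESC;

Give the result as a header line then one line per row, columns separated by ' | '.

After WHERE (2 rows):
books.price | books.code
90 | Z3
6 | Z3
After SELECT (2 rows):
books.price | books.code
90 | Z3
6 | Z3
After ORDER BY (2 rows):
books.price | books.code
90 | Z3
6 | Z3

== RESULT ==
books.price | books.code
90 | Z3
6 | Z3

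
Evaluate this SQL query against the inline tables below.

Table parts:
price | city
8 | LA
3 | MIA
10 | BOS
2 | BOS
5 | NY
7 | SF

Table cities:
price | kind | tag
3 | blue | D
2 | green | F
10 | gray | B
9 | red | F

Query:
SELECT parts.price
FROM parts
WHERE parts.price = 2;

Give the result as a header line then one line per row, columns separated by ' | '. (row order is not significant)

After WHERE (1 rows):
parts.price | parts.city
2 | BOS
After SELECT (1 rows):
parts.price
2

== RESULT ==
parts.price
2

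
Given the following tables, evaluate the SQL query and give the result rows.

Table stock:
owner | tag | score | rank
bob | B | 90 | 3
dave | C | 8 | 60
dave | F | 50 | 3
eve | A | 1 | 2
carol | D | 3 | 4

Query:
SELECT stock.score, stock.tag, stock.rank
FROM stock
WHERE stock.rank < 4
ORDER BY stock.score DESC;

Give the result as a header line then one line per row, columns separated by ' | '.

After WHERE (3 rows):
stock.owner | stock.tag | stock.score | stock.rank
bob | B | 90 | 3
dave | F | 50 | 3
eve | A | 1 | 2
After SELECT (3 rows):
stock.score | stock.tag | stock.rank
90 | B | 3
50 | F | 3
1 | A | 2
After ORDER BY (3 rows):
stock.score | stock.tag | stock.rank
90 | B | 3
50 | F | 3
1 | A | 2

== RESULT ==
stock.score | stock.tag | stock.rank
90 | B | 3
50 | F | 3
1 | A | 2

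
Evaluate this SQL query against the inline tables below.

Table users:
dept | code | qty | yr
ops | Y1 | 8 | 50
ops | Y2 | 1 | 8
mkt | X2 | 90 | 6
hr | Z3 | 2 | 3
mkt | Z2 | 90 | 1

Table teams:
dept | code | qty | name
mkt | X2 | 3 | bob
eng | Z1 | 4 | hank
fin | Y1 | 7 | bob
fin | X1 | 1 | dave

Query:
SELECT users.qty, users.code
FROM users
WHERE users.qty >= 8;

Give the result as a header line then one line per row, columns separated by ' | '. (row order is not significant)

== RESULT ==
users.qty | users.code
8 | Y1
90 | X2
90 | Z2

Derivation:
After WHERE (3 rows):
users.dept | users.code | users.qty | users.yr
ops | Y1 | 8 | 50
mkt | X2 | 90 | 6
mkt | Z2 | 90 | 1
After SELECT (3 rows):
users.qty | users.code
8 | Y1
90 | X2
90 | Z2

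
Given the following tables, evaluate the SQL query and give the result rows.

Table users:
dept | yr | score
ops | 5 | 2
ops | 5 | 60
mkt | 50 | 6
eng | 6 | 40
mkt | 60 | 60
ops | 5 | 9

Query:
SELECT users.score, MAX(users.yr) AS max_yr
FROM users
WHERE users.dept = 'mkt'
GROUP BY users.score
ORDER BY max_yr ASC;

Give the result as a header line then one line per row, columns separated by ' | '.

After WHERE (2 rows):
users.dept | users.yr | users.score
mkt | 50 | 6
mkt | 60 | 60
After GROUP BY (2 rows):
users.score | max_yr
6 | 50
60 | 60
After ORDER BY (2 rows):
users.score | max_yr
6 | 50
60 | 60

== RESULT ==
users.score | max_yr
6 | 50
60 | 60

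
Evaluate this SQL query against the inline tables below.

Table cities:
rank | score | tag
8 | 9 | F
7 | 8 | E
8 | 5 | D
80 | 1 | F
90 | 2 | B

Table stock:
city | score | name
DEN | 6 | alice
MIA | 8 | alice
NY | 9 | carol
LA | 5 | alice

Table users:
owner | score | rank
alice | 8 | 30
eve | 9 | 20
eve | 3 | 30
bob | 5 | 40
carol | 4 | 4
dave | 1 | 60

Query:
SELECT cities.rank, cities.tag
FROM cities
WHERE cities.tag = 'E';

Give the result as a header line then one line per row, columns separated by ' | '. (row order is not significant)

After WHERE (1 rows):
cities.rank | cities.score | cities.tag
7 | 8 | E
After SELECT (1 rows):
cities.rank | cities.tag
7 | E

== RESULT ==
cities.rank | cities.tag
7 | E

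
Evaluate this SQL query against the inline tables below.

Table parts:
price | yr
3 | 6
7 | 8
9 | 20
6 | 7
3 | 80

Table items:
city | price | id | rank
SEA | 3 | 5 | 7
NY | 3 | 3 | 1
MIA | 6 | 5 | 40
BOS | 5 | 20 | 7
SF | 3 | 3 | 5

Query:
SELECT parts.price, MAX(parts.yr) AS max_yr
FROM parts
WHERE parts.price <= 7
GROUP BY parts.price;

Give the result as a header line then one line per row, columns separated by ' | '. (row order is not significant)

== RESULT ==
parts.price | max_yr
3 | 80
7 | 8
6 | 7

Derivation:
After WHERE (4 rows):
parts.price | parts.yr
3 | 6
7 | 8
6 | 7
3 | 80
After GROUP BY (3 rows):
parts.price | max_yr
3 | 80
7 | 8
6 | 7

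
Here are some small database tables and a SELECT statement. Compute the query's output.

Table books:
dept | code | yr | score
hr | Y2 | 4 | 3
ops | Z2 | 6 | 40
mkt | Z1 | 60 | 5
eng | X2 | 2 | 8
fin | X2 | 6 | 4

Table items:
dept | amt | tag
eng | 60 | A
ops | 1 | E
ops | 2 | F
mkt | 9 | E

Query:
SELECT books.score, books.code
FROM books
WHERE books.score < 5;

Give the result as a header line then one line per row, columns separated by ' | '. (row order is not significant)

== RESULT ==
books.score | books.code
3 | Y2
4 | X2

Derivation:
After WHERE (2 rows):
books.dept | books.code | books.yr | books.score
hr | Y2 | 4 | 3
fin | X2 | 6 | 4
After SELECT (2 rows):
books.score | books.code
3 | Y2
4 | X2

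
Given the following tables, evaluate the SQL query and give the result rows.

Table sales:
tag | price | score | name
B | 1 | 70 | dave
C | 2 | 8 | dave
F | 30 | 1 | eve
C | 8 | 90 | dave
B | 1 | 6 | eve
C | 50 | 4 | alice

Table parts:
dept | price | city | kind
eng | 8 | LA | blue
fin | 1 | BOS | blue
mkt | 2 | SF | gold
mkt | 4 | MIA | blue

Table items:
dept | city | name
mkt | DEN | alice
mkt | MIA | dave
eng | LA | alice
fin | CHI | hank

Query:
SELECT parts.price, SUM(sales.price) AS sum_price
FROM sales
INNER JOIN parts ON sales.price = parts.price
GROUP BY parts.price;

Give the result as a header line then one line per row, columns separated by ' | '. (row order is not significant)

After JOIN parts (4 rows):
sales.tag | sales.price | sales.score | sales.name | parts.dept | parts.price | parts.city | parts.kind
B | 1 | 70 | dave | fin | 1 | BOS | blue
C | 2 | 8 | dave | mkt | 2 | SF | gold
C | 8 | 90 | dave | eng | 8 | LA | blue
B | 1 | 6 | eve | fin | 1 | BOS | blue
After GROUP BY (3 rows):
parts.price | sum_price
1 | 2
2 | 2
8 | 8

== RESULT ==
parts.price | sum_price
1 | 2
2 | 2
8 | 8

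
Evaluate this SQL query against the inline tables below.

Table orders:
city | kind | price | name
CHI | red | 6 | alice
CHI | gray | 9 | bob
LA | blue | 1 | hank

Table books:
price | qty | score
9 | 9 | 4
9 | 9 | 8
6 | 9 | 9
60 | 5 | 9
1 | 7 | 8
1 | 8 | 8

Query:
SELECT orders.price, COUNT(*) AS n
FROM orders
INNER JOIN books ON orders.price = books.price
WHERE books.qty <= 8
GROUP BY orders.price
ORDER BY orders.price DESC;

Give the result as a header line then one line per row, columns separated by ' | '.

After JOIN books (5 rows):
orders.city | orders.kind | orders.price | orders.name | books.price | books.qty | books.score
CHI | red | 6 | alice | 6 | 9 | 9
CHI | gray | 9 | bob | 9 | 9 | 4
CHI | gray | 9 | bob | 9 | 9 | 8
LA | blue | 1 | hank | 1 | 7 | 8
LA | blue | 1 | hank | 1 | 8 | 8
After WHERE (2 rows):
orders.city | orders.kind | orders.price | orders.name | books.price | books.qty | books.score
LA | blue | 1 | hank | 1 | 7 | 8
LA | blue | 1 | hank | 1 | 8 | 8
After GROUP BY (1 rows):
orders.price | n
1 | 2
After ORDER BY (1 rows):
orders.price | n
1 | 2

== RESULT ==
orders.price | n
1 | 2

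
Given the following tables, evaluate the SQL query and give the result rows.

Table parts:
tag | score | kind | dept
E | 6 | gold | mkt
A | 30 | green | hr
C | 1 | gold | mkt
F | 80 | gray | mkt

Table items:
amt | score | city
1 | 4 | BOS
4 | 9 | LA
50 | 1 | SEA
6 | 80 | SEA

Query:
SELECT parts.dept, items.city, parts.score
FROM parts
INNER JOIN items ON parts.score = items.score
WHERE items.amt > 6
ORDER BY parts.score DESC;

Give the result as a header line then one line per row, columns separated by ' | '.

== RESULT ==
parts.dept | items.city | parts.score
mkt | SEA | 1

Derivation:
After JOIN items (2 rows):
parts.tag | parts.score | parts.kind | parts.dept | items.amt | items.score | items.city
C | 1 | gold | mkt | 50 | 1 | SEA
F | 80 | gray | mkt | 6 | 80 | SEA
After WHERE (1 rows):
parts.tag | parts.score | parts.kind | parts.dept | items.amt | items.score | items.city
C | 1 | gold | mkt | 50 | 1 | SEA
After SELECT (1 rows):
parts.dept | items.city | parts.score
mkt | SEA | 1
After ORDER BY (1 rows):
parts.dept | items.city | parts.score
mkt | SEA | 1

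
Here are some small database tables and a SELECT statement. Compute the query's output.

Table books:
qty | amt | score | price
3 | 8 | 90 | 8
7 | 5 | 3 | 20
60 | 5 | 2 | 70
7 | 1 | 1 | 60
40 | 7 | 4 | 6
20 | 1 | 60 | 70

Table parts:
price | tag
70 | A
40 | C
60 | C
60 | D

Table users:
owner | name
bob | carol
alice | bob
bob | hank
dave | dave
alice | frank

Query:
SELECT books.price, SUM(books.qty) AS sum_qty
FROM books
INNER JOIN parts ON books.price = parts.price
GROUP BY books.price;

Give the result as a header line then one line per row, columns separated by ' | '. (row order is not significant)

After JOIN parts (4 rows):
books.qty | books.amt | books.score | books.price | parts.price | parts.tag
60 | 5 | 2 | 70 | 70 | A
7 | 1 | 1 | 60 | 60 | C
7 | 1 | 1 | 60 | 60 | D
20 | 1 | 60 | 70 | 70 | A
After GROUP BY (2 rows):
books.price | sum_qty
70 | 80
60 | 14

== RESULT ==
books.price | sum_qty
70 | 80
60 | 14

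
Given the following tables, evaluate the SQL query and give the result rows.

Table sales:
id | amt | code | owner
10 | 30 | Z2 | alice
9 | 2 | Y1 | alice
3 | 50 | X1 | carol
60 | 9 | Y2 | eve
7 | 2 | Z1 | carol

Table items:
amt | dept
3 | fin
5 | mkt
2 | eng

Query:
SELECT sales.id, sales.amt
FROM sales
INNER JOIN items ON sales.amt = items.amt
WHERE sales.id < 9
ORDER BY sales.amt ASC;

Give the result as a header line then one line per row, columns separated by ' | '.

After JOIN items (2 rows):
sales.id | sales.amt | sales.code | sales.owner | items.amt | items.dept
9 | 2 | Y1 | alice | 2 | eng
7 | 2 | Z1 | carol | 2 | eng
After WHERE (1 rows):
sales.id | sales.amt | sales.code | sales.owner | items.amt | items.dept
7 | 2 | Z1 | carol | 2 | eng
After SELECT (1 rows):
sales.id | sales.amt
7 | 2
After ORDER BY (1 rows):
sales.id | sales.amt
7 | 2

== RESULT ==
sales.id | sales.amt
7 | 2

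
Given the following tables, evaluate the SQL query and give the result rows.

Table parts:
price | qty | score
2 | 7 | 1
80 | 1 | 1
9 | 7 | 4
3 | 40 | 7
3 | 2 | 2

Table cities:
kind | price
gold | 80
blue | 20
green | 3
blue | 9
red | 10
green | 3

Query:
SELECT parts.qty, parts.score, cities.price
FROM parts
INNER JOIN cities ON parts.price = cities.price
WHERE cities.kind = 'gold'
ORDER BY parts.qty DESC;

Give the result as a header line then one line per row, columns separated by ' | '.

== RESULT ==
parts.qty | parts.score | cities.price
1 | 1 | 80

Derivation:
After JOIN cities (6 rows):
parts.price | parts.qty | parts.score | cities.kind | cities.price
80 | 1 | 1 | gold | 80
9 | 7 | 4 | blue | 9
3 | 40 | 7 | green | 3
3 | 40 | 7 | green | 3
3 | 2 | 2 | green | 3
3 | 2 | 2 | green | 3
After WHERE (1 rows):
parts.price | parts.qty | parts.score | cities.kind | cities.price
80 | 1 | 1 | gold | 80
After SELECT (1 rows):
parts.qty | parts.score | cities.price
1 | 1 | 80
After ORDER BY (1 rows):
parts.qty | parts.score | cities.price
1 | 1 | 80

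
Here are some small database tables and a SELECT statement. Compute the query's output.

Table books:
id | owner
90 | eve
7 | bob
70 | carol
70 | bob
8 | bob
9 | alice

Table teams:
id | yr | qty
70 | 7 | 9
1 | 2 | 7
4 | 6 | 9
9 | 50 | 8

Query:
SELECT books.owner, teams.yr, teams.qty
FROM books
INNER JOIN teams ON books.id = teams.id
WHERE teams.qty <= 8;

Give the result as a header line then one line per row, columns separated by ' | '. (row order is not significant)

== RESULT ==
books.owner | teams.yr | teams.qty
alice | 50 | 8

Derivation:
After JOIN teams (3 rows):
books.id | books.owner | teams.id | teams.yr | teams.qty
70 | carol | 70 | 7 | 9
70 | bob | 70 | 7 | 9
9 | alice | 9 | 50 | 8
After WHERE (1 rows):
books.id | books.owner | teams.id | teams.yr | teams.qty
9 | alice | 9 | 50 | 8
After SELECT (1 rows):
books.owner | teams.yr | teams.qty
alice | 50 | 8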